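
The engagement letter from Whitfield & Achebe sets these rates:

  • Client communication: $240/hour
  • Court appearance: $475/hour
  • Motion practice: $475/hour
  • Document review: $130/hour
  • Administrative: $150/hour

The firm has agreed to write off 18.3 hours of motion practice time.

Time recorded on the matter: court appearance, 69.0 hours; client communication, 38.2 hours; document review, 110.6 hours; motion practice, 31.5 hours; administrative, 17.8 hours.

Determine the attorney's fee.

$65,261.00

Client communication: 38.2 × $240 = $9,168.00
Court appearance: 69.0 × $475 = $32,775.00
Motion practice: 31.5 × $475 = $14,962.50
Document review: 110.6 × $130 = $14,378.00
Administrative: 17.8 × $150 = $2,670.00
Subtotal: $73,953.50
Write-off: 18.3 × $475 = $8,692.50
Total: $73,953.50 − $8,692.50 = $65,261.00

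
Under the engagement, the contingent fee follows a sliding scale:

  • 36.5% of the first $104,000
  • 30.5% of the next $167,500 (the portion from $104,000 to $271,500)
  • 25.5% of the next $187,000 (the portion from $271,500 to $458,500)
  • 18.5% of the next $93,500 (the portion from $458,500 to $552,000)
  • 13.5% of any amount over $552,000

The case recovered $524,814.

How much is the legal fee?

First $104,000 at 36.5% = $37,960.00
Next $167,500 at 30.5% = $51,087.50
Next $187,000 at 25.5% = $47,685.00
Remaining $66,314 at 18.5% = $12,268.09
Fee: $37,960.00 + $51,087.50 + $47,685.00 + $12,268.09 = $149,000.59

$149,000.59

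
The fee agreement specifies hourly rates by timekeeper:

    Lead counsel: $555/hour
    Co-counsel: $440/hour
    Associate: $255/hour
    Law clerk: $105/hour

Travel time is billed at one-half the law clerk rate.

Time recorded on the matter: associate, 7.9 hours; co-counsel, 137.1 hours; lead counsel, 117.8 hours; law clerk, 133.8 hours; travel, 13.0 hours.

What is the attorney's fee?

$142,449.00

Lead counsel: 117.8 × $555 = $65,379.00
Co-counsel: 137.1 × $440 = $60,324.00
Associate: 7.9 × $255 = $2,014.50
Law clerk: 133.8 × $105 = $14,049.00
Subtotal: $65,379.00 + $60,324.00 + $2,014.50 + $14,049.00 = $141,766.50
Travel: 13.0 × ($105 ÷ 2) = 13.0 × $52.50 = $682.50
Total: $141,766.50 + $682.50 = $142,449.00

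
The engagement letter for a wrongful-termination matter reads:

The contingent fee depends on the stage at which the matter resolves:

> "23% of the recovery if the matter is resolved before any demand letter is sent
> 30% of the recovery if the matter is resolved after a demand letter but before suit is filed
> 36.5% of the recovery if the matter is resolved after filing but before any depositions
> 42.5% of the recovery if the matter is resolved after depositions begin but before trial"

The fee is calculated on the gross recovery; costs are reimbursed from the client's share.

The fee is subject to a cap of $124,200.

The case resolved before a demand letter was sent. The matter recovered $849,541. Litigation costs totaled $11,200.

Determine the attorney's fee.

Fee base is the gross recovery, $849,541; costs are reimbursed separately.
The matter resolved before a demand letter was sent, so the 23% rate applies.
$849,541 × 23% = $195,394.43
$195,394.43 exceeds the $124,200 cap, so the fee is capped at $124,200.00.

$124,200.00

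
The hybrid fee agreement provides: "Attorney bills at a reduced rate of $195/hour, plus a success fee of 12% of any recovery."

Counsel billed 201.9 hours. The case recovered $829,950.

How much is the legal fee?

$138,964.50

Hourly: 201.9 × $195 = $39,370.50
Success fee: 12% of $829,950 = $99,594.00
Total: $39,370.50 + $99,594.00 = $138,964.50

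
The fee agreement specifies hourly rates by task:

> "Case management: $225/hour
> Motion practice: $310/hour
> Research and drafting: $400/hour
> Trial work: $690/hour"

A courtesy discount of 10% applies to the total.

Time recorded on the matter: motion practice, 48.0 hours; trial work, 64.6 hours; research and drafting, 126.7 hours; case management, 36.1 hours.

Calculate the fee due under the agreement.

$106,430.85

Case management: 36.1 × $225 = $8,122.50
Motion practice: 48.0 × $310 = $14,880.00
Research and drafting: 126.7 × $400 = $50,680.00
Trial work: 64.6 × $690 = $44,574.00
Subtotal: $118,256.50
Less 10% discount: −$11,825.65
Total: $118,256.50 − $11,825.65 = $106,430.85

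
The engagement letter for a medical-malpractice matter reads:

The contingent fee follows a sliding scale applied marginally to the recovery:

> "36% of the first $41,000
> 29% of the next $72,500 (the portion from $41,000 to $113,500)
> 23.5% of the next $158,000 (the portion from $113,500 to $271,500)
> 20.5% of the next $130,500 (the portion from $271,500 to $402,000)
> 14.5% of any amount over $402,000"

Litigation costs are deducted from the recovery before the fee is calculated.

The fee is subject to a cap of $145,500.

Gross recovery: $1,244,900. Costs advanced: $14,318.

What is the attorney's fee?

$145,500.00

Fee base (net of costs): $1,244,900 − $14,318 = $1,230,582
First $41,000 at 36% = $14,760.00
Next $72,500 at 29% = $21,025.00
Next $158,000 at 23.5% = $37,130.00
Next $130,500 at 20.5% = $26,752.50
Remaining $828,582 at 14.5% = $120,144.39
Fee: $14,760.00 + $21,025.00 + $37,130.00 + $26,752.50 + $120,144.39 = $219,811.89
$219,811.89 exceeds the $145,500 cap, so the fee is capped at $145,500.00.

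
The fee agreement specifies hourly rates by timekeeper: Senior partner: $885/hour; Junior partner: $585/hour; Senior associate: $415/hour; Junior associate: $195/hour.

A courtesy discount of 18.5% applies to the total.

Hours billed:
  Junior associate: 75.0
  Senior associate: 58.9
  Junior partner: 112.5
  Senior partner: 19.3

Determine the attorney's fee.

$99,398.62

Senior partner: 19.3 × $885 = $17,080.50
Junior partner: 112.5 × $585 = $65,812.50
Senior associate: 58.9 × $415 = $24,443.50
Junior associate: 75.0 × $195 = $14,625.00
Subtotal: $121,961.50
Less 18.5% discount: −$22,562.88
Total: $121,961.50 − $22,562.88 = $99,398.62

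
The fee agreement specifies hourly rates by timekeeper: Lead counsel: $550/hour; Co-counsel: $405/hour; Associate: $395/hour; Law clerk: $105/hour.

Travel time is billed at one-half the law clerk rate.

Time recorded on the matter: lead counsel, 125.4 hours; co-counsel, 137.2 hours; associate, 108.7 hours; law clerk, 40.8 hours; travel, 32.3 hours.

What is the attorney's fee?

Lead counsel: 125.4 × $550 = $68,970.00
Co-counsel: 137.2 × $405 = $55,566.00
Associate: 108.7 × $395 = $42,936.50
Law clerk: 40.8 × $105 = $4,284.00
Subtotal: $68,970.00 + $55,566.00 + $42,936.50 + $4,284.00 = $171,756.50
Travel: 32.3 × ($105 ÷ 2) = 32.3 × $52.50 = $1,695.75
Total: $171,756.50 + $1,695.75 = $173,452.25

$173,452.25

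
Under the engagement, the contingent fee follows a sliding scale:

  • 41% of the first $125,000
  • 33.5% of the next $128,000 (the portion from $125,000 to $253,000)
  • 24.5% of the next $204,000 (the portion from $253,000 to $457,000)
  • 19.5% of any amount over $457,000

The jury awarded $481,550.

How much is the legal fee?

First $125,000 at 41% = $51,250.00
Next $128,000 at 33.5% = $42,880.00
Next $204,000 at 24.5% = $49,980.00
Remaining $24,550 at 19.5% = $4,787.25
Fee: $51,250.00 + $42,880.00 + $49,980.00 + $4,787.25 = $148,897.25

$148,897.25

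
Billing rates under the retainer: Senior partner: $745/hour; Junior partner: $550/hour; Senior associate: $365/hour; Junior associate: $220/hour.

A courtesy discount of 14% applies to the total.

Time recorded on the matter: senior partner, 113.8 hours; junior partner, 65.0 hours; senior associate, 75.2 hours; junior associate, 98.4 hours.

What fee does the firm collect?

$145,879.22

Senior partner: 113.8 × $745 = $84,781.00
Junior partner: 65.0 × $550 = $35,750.00
Senior associate: 75.2 × $365 = $27,448.00
Junior associate: 98.4 × $220 = $21,648.00
Subtotal: $169,627.00
Less 14% discount: −$23,747.78
Total: $169,627.00 − $23,747.78 = $145,879.22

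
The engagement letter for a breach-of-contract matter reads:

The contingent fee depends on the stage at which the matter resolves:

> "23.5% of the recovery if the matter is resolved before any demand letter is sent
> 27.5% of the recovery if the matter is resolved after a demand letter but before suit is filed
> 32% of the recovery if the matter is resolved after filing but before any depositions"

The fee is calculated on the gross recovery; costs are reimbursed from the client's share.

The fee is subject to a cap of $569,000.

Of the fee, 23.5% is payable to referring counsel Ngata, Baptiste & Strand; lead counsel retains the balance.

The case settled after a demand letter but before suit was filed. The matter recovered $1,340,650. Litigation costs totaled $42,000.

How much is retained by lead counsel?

Fee base is the gross recovery, $1,340,650; costs are reimbursed separately.
The matter settled after a demand letter but before suit was filed, so the 27.5% rate applies.
$1,340,650 × 27.5% = $368,678.75
$368,678.75 is under the $569,000 cap.
Referral share: 23.5% of $368,678.75 = $86,639.51; lead counsel retains $368,678.75 − $86,639.51 = $282,039.24.

$282,039.24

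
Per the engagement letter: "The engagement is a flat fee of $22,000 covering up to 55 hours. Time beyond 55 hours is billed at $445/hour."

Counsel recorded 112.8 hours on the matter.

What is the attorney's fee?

$47,721.00

Flat fee: $22,000.00
Excess hours: 112.8 − 55 = 57.8
Overrun: 57.8 × $445 = $25,721.00
Total: $22,000.00 + $25,721.00 = $47,721.00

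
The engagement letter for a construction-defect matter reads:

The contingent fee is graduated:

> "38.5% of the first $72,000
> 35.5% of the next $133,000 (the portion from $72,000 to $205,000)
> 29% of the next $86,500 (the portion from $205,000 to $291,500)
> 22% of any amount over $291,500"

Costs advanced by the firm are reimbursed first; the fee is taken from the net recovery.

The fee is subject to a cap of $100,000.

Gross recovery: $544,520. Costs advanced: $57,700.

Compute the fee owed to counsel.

$100,000.00

Fee base (net of costs): $544,520 − $57,700 = $486,820
First $72,000 at 38.5% = $27,720.00
Next $133,000 at 35.5% = $47,215.00
Next $86,500 at 29% = $25,085.00
Remaining $195,320 at 22% = $42,970.40
Fee: $27,720.00 + $47,215.00 + $25,085.00 + $42,970.40 = $142,990.40
$142,990.40 exceeds the $100,000 cap, so the fee is capped at $100,000.00.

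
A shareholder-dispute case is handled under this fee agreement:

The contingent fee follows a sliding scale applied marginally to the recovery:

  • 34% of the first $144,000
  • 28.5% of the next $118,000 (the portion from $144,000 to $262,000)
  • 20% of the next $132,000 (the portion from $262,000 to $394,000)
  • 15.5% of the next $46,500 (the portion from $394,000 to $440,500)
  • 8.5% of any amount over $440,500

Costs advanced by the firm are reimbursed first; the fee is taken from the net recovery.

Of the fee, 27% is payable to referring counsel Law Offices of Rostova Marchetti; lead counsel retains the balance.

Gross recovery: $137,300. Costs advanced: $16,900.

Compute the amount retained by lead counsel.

Fee base (net of costs): $137,300 − $16,900 = $120,400
First $120,400 at 34% = $40,936.00
Referral share: 27% of $40,936.00 = $11,052.72; lead counsel retains $40,936.00 − $11,052.72 = $29,883.28.

$29,883.28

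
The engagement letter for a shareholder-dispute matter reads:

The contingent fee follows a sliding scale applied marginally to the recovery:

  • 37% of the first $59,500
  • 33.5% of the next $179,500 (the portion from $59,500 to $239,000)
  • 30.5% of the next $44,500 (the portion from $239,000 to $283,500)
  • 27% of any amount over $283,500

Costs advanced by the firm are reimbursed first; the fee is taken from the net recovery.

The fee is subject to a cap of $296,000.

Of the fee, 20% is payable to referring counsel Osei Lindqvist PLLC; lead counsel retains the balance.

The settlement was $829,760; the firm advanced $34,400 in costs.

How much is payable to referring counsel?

Fee base (net of costs): $829,760 − $34,400 = $795,360
First $59,500 at 37% = $22,015.00
Next $179,500 at 33.5% = $60,132.50
Next $44,500 at 30.5% = $13,572.50
Remaining $511,860 at 27% = $138,202.20
Fee: $22,015.00 + $60,132.50 + $13,572.50 + $138,202.20 = $233,922.20
$233,922.20 is under the $296,000 cap.
Referral share: 20% of $233,922.20 = $46,784.44; lead counsel retains $233,922.20 − $46,784.44 = $187,137.76.

$46,784.44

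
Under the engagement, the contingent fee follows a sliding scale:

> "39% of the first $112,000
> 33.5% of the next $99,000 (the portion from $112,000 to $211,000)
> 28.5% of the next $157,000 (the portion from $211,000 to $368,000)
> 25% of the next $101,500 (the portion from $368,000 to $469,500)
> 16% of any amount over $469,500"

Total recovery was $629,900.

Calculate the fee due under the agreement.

First $112,000 at 39% = $43,680.00
Next $99,000 at 33.5% = $33,165.00
Next $157,000 at 28.5% = $44,745.00
Next $101,500 at 25% = $25,375.00
Remaining $160,400 at 16% = $25,664.00
Fee: $43,680.00 + $33,165.00 + $44,745.00 + $25,375.00 + $25,664.00 = $172,629.00

$172,629.00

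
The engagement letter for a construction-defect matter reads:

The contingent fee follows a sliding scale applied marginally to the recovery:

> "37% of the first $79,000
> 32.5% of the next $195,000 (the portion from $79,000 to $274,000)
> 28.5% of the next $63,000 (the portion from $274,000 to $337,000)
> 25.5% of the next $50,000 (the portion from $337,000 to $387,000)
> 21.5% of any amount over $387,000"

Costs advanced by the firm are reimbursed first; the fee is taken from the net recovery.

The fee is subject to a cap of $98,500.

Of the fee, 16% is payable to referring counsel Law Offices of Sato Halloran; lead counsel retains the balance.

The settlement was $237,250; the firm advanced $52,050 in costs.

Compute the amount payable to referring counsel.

$10,199.20

Fee base (net of costs): $237,250 − $52,050 = $185,200
First $79,000 at 37% = $29,230.00
Remaining $106,200 at 32.5% = $34,515.00
Fee: $29,230.00 + $34,515.00 = $63,745.00
$63,745.00 is under the $98,500 cap.
Referral share: 16% of $63,745.00 = $10,199.20; lead counsel retains $63,745.00 − $10,199.20 = $53,545.80.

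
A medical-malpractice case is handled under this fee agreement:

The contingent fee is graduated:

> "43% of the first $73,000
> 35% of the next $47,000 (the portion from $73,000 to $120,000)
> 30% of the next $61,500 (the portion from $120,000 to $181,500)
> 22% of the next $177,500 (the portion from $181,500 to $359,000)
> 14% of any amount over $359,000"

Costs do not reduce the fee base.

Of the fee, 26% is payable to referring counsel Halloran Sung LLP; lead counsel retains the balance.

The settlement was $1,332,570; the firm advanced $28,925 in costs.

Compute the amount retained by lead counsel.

Fee base is the gross recovery, $1,332,570; costs are reimbursed separately.
First $73,000 at 43% = $31,390.00
Next $47,000 at 35% = $16,450.00
Next $61,500 at 30% = $18,450.00
Next $177,500 at 22% = $39,050.00
Remaining $973,570 at 14% = $136,299.80
Fee: $31,390.00 + $16,450.00 + $18,450.00 + $39,050.00 + $136,299.80 = $241,639.80
Referral share: 26% of $241,639.80 = $62,826.35; lead counsel retains $241,639.80 − $62,826.35 = $178,813.45.

$178,813.45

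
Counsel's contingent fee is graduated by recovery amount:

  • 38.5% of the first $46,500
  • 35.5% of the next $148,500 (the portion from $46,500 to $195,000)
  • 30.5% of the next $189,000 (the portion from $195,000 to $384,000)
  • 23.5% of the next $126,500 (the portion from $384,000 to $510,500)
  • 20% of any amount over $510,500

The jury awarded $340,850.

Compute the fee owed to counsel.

$115,104.25

First $46,500 at 38.5% = $17,902.50
Next $148,500 at 35.5% = $52,717.50
Remaining $145,850 at 30.5% = $44,484.25
Fee: $17,902.50 + $52,717.50 + $44,484.25 = $115,104.25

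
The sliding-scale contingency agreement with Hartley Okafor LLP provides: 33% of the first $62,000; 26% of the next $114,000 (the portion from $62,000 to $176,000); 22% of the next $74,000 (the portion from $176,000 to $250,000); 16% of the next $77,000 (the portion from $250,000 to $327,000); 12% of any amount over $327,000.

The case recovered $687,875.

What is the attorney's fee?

$122,005.00

First $62,000 at 33% = $20,460.00
Next $114,000 at 26% = $29,640.00
Next $74,000 at 22% = $16,280.00
Next $77,000 at 16% = $12,320.00
Remaining $360,875 at 12% = $43,305.00
Fee: $20,460.00 + $29,640.00 + $16,280.00 + $12,320.00 + $43,305.00 = $122,005.00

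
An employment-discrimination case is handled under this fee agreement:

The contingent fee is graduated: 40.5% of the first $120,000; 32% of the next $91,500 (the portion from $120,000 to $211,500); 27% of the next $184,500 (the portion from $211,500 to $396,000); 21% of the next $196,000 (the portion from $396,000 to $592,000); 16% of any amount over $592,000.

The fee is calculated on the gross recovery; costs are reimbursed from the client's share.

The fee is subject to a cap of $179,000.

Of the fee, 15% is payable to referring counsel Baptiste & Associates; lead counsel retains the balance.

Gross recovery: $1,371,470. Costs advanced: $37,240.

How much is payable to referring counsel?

Fee base is the gross recovery, $1,371,470; costs are reimbursed separately.
First $120,000 at 40.5% = $48,600.00
Next $91,500 at 32% = $29,280.00
Next $184,500 at 27% = $49,815.00
Next $196,000 at 21% = $41,160.00
Remaining $779,470 at 16% = $124,715.20
Fee: $48,600.00 + $29,280.00 + $49,815.00 + $41,160.00 + $124,715.20 = $293,570.20
$293,570.20 exceeds the $179,000 cap, so the fee is capped at $179,000.00.
Referral share: 15% of $179,000.00 = $26,850.00; lead counsel retains $179,000.00 − $26,850.00 = $152,150.00.

$26,850.00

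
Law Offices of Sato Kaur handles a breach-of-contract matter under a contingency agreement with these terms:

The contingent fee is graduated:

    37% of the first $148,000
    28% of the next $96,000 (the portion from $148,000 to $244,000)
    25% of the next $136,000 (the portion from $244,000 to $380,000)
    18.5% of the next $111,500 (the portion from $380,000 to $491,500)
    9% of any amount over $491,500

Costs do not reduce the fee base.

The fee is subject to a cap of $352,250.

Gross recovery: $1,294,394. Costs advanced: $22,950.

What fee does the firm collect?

Fee base is the gross recovery, $1,294,394; costs are reimbursed separately.
First $148,000 at 37% = $54,760.00
Next $96,000 at 28% = $26,880.00
Next $136,000 at 25% = $34,000.00
Next $111,500 at 18.5% = $20,627.50
Remaining $802,894 at 9% = $72,260.46
Fee: $54,760.00 + $26,880.00 + $34,000.00 + $20,627.50 + $72,260.46 = $208,527.96
$208,527.96 is under the $352,250 cap.

$208,527.96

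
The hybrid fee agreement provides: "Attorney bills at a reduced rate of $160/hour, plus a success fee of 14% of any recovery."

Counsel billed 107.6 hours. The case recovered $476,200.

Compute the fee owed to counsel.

Hourly: 107.6 × $160 = $17,216.00
Success fee: 14% of $476,200 = $66,668.00
Total: $17,216.00 + $66,668.00 = $83,884.00

$83,884.00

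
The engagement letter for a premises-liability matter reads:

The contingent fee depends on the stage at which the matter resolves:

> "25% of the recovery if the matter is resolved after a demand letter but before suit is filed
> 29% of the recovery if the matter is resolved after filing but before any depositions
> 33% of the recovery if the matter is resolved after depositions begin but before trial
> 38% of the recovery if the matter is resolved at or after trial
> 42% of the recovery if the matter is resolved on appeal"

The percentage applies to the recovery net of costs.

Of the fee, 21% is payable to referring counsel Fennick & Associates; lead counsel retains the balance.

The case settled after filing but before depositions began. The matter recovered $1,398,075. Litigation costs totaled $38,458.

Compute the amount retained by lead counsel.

$311,488.25

Fee base (net of costs): $1,398,075 − $38,458 = $1,359,617
The matter settled after filing but before depositions began, so the 29% rate applies.
$1,359,617 × 29% = $394,288.93
Referral share: 21% of $394,288.93 = $82,800.68; lead counsel retains $394,288.93 − $82,800.68 = $311,488.25.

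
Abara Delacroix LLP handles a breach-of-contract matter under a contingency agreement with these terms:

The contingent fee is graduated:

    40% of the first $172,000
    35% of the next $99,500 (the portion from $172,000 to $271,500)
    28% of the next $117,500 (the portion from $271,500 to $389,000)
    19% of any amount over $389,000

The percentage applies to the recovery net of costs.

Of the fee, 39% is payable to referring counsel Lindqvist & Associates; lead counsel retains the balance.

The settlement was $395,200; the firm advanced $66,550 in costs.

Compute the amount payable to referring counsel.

Fee base (net of costs): $395,200 − $66,550 = $328,650
First $172,000 at 40% = $68,800.00
Next $99,500 at 35% = $34,825.00
Remaining $57,150 at 28% = $16,002.00
Fee: $68,800.00 + $34,825.00 + $16,002.00 = $119,627.00
Referral share: 39% of $119,627.00 = $46,654.53; lead counsel retains $119,627.00 − $46,654.53 = $72,972.47.

$46,654.53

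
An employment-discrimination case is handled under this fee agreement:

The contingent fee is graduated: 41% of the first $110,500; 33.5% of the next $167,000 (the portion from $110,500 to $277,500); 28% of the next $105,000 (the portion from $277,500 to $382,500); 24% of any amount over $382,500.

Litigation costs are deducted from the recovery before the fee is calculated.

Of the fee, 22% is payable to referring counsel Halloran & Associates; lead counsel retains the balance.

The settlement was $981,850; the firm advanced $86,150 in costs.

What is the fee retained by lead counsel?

Fee base (net of costs): $981,850 − $86,150 = $895,700
First $110,500 at 41% = $45,305.00
Next $167,000 at 33.5% = $55,945.00
Next $105,000 at 28% = $29,400.00
Remaining $513,200 at 24% = $123,168.00
Fee: $45,305.00 + $55,945.00 + $29,400.00 + $123,168.00 = $253,818.00
Referral share: 22% of $253,818.00 = $55,839.96; lead counsel retains $253,818.00 − $55,839.96 = $197,978.04.

$197,978.04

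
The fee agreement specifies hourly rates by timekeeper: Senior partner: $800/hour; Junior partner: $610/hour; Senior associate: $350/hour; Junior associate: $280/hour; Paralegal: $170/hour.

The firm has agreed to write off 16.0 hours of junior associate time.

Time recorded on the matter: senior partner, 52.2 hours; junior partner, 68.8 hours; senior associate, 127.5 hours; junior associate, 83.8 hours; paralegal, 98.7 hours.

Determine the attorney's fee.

$164,116.00

Senior partner: 52.2 × $800 = $41,760.00
Junior partner: 68.8 × $610 = $41,968.00
Senior associate: 127.5 × $350 = $44,625.00
Junior associate: 83.8 × $280 = $23,464.00
Paralegal: 98.7 × $170 = $16,779.00
Subtotal: $168,596.00
Write-off: 16.0 × $280 = $4,480.00
Total: $168,596.00 − $4,480.00 = $164,116.00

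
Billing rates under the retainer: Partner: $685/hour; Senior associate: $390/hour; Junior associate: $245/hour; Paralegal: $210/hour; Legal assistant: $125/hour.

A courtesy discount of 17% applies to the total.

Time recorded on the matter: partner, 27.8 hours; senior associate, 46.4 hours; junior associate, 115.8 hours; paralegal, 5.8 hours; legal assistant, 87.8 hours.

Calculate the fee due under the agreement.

$64,493.49

Partner: 27.8 × $685 = $19,043.00
Senior associate: 46.4 × $390 = $18,096.00
Junior associate: 115.8 × $245 = $28,371.00
Paralegal: 5.8 × $210 = $1,218.00
Legal assistant: 87.8 × $125 = $10,975.00
Subtotal: $77,703.00
Less 17% discount: −$13,209.51
Total: $77,703.00 − $13,209.51 = $64,493.49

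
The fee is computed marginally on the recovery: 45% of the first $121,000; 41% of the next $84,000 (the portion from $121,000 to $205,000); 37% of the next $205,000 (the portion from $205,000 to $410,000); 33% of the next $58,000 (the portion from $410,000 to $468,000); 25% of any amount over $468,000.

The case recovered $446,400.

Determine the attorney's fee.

$176,752.00

First $121,000 at 45% = $54,450.00
Next $84,000 at 41% = $34,440.00
Next $205,000 at 37% = $75,850.00
Remaining $36,400 at 33% = $12,012.00
Fee: $54,450.00 + $34,440.00 + $75,850.00 + $12,012.00 = $176,752.00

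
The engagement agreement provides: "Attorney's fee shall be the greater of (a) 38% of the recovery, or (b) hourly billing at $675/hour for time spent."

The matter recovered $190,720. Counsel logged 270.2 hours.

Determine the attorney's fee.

(a) 38% of $190,720 = $72,473.60
(b) 270.2 × $675 = $182,385.00
The greater is (b): $182,385.00.

$182,385.00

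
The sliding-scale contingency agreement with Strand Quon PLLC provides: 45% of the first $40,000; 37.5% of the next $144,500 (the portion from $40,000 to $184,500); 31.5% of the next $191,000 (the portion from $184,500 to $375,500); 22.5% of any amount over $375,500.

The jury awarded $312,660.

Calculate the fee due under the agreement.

$112,557.90

First $40,000 at 45% = $18,000.00
Next $144,500 at 37.5% = $54,187.50
Remaining $128,160 at 31.5% = $40,370.40
Fee: $18,000.00 + $54,187.50 + $40,370.40 = $112,557.90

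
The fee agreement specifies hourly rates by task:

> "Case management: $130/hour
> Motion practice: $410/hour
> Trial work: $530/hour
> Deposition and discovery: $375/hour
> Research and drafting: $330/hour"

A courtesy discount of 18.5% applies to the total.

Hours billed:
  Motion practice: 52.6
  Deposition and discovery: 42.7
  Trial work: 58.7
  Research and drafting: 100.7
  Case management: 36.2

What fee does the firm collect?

Case management: 36.2 × $130 = $4,706.00
Motion practice: 52.6 × $410 = $21,566.00
Trial work: 58.7 × $530 = $31,111.00
Deposition and discovery: 42.7 × $375 = $16,012.50
Research and drafting: 100.7 × $330 = $33,231.00
Subtotal: $106,626.50
Less 18.5% discount: −$19,725.90
Total: $106,626.50 − $19,725.90 = $86,900.60

$86,900.60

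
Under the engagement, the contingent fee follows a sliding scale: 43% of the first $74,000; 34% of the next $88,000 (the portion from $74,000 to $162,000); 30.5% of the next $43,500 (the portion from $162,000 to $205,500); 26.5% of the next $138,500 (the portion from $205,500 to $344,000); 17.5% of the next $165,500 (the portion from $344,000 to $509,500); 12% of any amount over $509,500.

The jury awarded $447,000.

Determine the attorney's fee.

First $74,000 at 43% = $31,820.00
Next $88,000 at 34% = $29,920.00
Next $43,500 at 30.5% = $13,267.50
Next $138,500 at 26.5% = $36,702.50
Remaining $103,000 at 17.5% = $18,025.00
Fee: $31,820.00 + $29,920.00 + $13,267.50 + $36,702.50 + $18,025.00 = $129,735.00

$129,735.00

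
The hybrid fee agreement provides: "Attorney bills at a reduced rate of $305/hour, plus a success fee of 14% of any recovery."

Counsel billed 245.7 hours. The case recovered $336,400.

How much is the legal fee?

Hourly: 245.7 × $305 = $74,938.50
Success fee: 14% of $336,400 = $47,096.00
Total: $74,938.50 + $47,096.00 = $122,034.50

$122,034.50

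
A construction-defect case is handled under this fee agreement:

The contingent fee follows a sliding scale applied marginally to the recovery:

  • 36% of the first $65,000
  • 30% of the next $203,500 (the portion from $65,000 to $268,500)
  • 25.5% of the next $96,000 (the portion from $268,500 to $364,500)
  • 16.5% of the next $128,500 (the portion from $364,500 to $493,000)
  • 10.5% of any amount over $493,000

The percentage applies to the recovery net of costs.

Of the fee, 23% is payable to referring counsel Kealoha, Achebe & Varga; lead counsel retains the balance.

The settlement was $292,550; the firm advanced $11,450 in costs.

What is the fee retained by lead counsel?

Fee base (net of costs): $292,550 − $11,450 = $281,100
First $65,000 at 36% = $23,400.00
Next $203,500 at 30% = $61,050.00
Remaining $12,600 at 25.5% = $3,213.00
Fee: $23,400.00 + $61,050.00 + $3,213.00 = $87,663.00
Referral share: 23% of $87,663.00 = $20,162.49; lead counsel retains $87,663.00 − $20,162.49 = $67,500.51.

$67,500.51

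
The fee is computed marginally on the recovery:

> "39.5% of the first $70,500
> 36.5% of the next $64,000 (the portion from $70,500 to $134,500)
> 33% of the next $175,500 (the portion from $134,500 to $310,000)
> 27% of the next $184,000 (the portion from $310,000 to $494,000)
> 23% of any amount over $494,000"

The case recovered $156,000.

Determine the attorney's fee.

First $70,500 at 39.5% = $27,847.50
Next $64,000 at 36.5% = $23,360.00
Remaining $21,500 at 33% = $7,095.00
Fee: $27,847.50 + $23,360.00 + $7,095.00 = $58,302.50

$58,302.50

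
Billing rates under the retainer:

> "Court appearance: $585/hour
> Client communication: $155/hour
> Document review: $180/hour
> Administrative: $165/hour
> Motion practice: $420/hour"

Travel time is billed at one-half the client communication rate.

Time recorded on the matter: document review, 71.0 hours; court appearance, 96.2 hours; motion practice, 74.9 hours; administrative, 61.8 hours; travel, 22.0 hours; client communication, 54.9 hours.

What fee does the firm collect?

Court appearance: 96.2 × $585 = $56,277.00
Client communication: 54.9 × $155 = $8,509.50
Document review: 71.0 × $180 = $12,780.00
Administrative: 61.8 × $165 = $10,197.00
Motion practice: 74.9 × $420 = $31,458.00
Subtotal: $56,277.00 + $8,509.50 + $12,780.00 + $10,197.00 + $31,458.00 = $119,221.50
Travel: 22.0 × ($155 ÷ 2) = 22.0 × $77.50 = $1,705.00
Total: $119,221.50 + $1,705.00 = $120,926.50

$120,926.50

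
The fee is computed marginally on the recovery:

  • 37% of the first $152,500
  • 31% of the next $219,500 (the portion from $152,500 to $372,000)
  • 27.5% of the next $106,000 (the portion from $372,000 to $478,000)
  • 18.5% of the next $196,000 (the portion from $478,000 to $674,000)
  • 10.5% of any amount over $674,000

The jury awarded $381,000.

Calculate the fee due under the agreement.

First $152,500 at 37% = $56,425.00
Next $219,500 at 31% = $68,045.00
Remaining $9,000 at 27.5% = $2,475.00
Fee: $56,425.00 + $68,045.00 + $2,475.00 = $126,945.00

$126,945.00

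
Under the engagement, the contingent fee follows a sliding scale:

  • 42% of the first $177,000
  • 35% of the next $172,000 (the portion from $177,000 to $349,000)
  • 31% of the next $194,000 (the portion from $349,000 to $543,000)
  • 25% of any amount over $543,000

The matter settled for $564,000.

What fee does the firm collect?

$199,930.00

First $177,000 at 42% = $74,340.00
Next $172,000 at 35% = $60,200.00
Next $194,000 at 31% = $60,140.00
Remaining $21,000 at 25% = $5,250.00
Fee: $74,340.00 + $60,200.00 + $60,140.00 + $5,250.00 = $199,930.00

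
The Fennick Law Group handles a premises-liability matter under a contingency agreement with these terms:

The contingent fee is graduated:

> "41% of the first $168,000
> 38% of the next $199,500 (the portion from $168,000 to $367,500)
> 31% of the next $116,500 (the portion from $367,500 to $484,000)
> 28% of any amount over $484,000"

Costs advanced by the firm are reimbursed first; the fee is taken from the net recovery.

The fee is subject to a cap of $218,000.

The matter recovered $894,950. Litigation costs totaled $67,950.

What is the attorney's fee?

$218,000.00

Fee base (net of costs): $894,950 − $67,950 = $827,000
First $168,000 at 41% = $68,880.00
Next $199,500 at 38% = $75,810.00
Next $116,500 at 31% = $36,115.00
Remaining $343,000 at 28% = $96,040.00
Fee: $68,880.00 + $75,810.00 + $36,115.00 + $96,040.00 = $276,845.00
$276,845.00 exceeds the $218,000 cap, so the fee is capped at $218,000.00.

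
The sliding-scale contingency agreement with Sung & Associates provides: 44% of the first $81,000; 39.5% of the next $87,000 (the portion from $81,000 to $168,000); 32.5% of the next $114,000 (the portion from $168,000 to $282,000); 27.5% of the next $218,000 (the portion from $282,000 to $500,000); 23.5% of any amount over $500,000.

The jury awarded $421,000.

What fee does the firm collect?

First $81,000 at 44% = $35,640.00
Next $87,000 at 39.5% = $34,365.00
Next $114,000 at 32.5% = $37,050.00
Remaining $139,000 at 27.5% = $38,225.00
Fee: $35,640.00 + $34,365.00 + $37,050.00 + $38,225.00 = $145,280.00

$145,280.00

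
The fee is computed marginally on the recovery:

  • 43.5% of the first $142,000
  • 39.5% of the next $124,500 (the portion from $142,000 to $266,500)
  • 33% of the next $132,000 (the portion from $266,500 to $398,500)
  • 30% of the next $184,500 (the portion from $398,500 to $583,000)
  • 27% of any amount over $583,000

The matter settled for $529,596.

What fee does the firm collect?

First $142,000 at 43.5% = $61,770.00
Next $124,500 at 39.5% = $49,177.50
Next $132,000 at 33% = $43,560.00
Remaining $131,096 at 30% = $39,328.80
Fee: $61,770.00 + $49,177.50 + $43,560.00 + $39,328.80 = $193,836.30

$193,836.30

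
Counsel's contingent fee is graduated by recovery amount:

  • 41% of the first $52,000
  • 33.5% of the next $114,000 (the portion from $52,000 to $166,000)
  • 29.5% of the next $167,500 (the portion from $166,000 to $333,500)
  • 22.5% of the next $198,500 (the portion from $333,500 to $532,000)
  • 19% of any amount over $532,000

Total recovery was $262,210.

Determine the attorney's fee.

First $52,000 at 41% = $21,320.00
Next $114,000 at 33.5% = $38,190.00
Remaining $96,210 at 29.5% = $28,381.95
Fee: $21,320.00 + $38,190.00 + $28,381.95 = $87,891.95

$87,891.95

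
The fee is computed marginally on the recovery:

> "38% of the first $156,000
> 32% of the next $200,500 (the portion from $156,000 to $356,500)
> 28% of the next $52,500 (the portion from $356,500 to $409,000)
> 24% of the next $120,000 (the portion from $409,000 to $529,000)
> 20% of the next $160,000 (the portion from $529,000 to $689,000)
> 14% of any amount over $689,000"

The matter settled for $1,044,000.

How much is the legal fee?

First $156,000 at 38% = $59,280.00
Next $200,500 at 32% = $64,160.00
Next $52,500 at 28% = $14,700.00
Next $120,000 at 24% = $28,800.00
Next $160,000 at 20% = $32,000.00
Remaining $355,000 at 14% = $49,700.00
Fee: $59,280.00 + $64,160.00 + $14,700.00 + $28,800.00 + $32,000.00 + $49,700.00 = $248,640.00

$248,640.00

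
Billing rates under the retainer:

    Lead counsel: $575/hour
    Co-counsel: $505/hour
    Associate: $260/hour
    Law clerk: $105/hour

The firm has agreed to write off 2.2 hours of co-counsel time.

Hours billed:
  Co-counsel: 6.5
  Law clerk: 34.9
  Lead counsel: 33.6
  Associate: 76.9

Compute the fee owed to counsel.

Lead counsel: 33.6 × $575 = $19,320.00
Co-counsel: 6.5 × $505 = $3,282.50
Associate: 76.9 × $260 = $19,994.00
Law clerk: 34.9 × $105 = $3,664.50
Subtotal: $46,261.00
Write-off: 2.2 × $505 = $1,111.00
Total: $46,261.00 − $1,111.00 = $45,150.00

$45,150.00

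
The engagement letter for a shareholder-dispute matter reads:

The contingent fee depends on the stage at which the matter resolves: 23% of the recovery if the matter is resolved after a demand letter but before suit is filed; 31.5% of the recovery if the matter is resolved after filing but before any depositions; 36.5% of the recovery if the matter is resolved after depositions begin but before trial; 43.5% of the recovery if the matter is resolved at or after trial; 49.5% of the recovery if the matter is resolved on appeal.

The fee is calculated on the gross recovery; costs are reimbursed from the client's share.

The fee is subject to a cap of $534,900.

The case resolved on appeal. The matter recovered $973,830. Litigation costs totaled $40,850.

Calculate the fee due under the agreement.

$482,045.85

Fee base is the gross recovery, $973,830; costs are reimbursed separately.
The matter resolved on appeal, so the 49.5% rate applies.
$973,830 × 49.5% = $482,045.85
$482,045.85 is under the $534,900 cap.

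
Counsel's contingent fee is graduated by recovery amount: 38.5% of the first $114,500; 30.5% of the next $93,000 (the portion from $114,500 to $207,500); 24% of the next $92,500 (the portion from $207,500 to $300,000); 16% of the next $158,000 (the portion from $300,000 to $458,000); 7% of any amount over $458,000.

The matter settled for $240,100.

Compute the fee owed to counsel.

$80,271.50

First $114,500 at 38.5% = $44,082.50
Next $93,000 at 30.5% = $28,365.00
Remaining $32,600 at 24% = $7,824.00
Fee: $44,082.50 + $28,365.00 + $7,824.00 = $80,271.50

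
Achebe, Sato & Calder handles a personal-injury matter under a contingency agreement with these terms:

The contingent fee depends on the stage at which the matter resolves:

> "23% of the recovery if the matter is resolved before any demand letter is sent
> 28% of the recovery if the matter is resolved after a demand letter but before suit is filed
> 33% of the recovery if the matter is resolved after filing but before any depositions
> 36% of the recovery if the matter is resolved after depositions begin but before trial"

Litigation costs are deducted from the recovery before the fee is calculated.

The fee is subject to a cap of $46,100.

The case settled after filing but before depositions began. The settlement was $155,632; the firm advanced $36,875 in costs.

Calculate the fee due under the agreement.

$39,189.81

Fee base (net of costs): $155,632 − $36,875 = $118,757
The matter settled after filing but before depositions began, so the 33% rate applies.
$118,757 × 33% = $39,189.81
$39,189.81 is under the $46,100 cap.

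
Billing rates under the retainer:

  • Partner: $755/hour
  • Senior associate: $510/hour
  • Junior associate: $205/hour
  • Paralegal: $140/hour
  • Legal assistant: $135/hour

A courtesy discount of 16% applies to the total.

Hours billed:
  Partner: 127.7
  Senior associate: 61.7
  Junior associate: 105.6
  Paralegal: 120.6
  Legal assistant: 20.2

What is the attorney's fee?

$142,077.18

Partner: 127.7 × $755 = $96,413.50
Senior associate: 61.7 × $510 = $31,467.00
Junior associate: 105.6 × $205 = $21,648.00
Paralegal: 120.6 × $140 = $16,884.00
Legal assistant: 20.2 × $135 = $2,727.00
Subtotal: $169,139.50
Less 16% discount: −$27,062.32
Total: $169,139.50 − $27,062.32 = $142,077.18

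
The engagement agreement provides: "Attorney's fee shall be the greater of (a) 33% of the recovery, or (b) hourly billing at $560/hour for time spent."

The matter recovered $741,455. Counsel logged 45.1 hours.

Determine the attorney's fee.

$244,680.15

(a) 33% of $741,455 = $244,680.15
(b) 45.1 × $560 = $25,256.00
The greater is (a): $244,680.15.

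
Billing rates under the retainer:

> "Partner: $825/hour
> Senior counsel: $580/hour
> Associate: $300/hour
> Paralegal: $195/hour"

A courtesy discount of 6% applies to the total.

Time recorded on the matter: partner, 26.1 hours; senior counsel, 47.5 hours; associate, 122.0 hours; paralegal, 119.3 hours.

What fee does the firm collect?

$102,409.24

Partner: 26.1 × $825 = $21,532.50
Senior counsel: 47.5 × $580 = $27,550.00
Associate: 122.0 × $300 = $36,600.00
Paralegal: 119.3 × $195 = $23,263.50
Subtotal: $108,946.00
Less 6% discount: −$6,536.76
Total: $108,946.00 − $6,536.76 = $102,409.24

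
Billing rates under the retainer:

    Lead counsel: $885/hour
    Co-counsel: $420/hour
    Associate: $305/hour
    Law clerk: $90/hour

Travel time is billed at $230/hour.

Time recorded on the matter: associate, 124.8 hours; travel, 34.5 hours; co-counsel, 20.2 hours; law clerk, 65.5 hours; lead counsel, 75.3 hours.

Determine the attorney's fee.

$127,018.50

Lead counsel: 75.3 × $885 = $66,640.50
Co-counsel: 20.2 × $420 = $8,484.00
Associate: 124.8 × $305 = $38,064.00
Law clerk: 65.5 × $90 = $5,895.00
Subtotal: $66,640.50 + $8,484.00 + $38,064.00 + $5,895.00 = $119,083.50
Travel: 34.5 × $230 = $7,935.00
Total: $119,083.50 + $7,935.00 = $127,018.50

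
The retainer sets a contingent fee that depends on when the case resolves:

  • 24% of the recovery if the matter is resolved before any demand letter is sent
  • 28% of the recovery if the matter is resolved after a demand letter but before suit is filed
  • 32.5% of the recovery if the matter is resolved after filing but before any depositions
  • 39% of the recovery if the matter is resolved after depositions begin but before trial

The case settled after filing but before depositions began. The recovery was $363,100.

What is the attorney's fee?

The matter settled after filing but before depositions began, so the 32.5% rate applies.
$363,100 × 32.5% = $118,007.50

$118,007.50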